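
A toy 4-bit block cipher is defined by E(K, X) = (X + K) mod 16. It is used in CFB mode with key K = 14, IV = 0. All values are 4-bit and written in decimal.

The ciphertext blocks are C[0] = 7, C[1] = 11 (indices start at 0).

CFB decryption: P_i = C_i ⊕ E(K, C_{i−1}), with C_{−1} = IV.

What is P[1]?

P[1]: E(K, 7) = 5; 11 ⊕ 5 = 14.

P[1] = 14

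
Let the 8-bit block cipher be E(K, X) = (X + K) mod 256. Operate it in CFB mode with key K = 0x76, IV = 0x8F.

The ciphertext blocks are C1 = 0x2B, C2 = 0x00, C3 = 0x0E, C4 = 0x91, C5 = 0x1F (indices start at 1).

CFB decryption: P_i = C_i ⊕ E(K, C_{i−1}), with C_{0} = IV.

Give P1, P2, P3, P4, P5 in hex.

P1 = 0x2E, P2 = 0xA1, P3 = 0x78, P4 = 0x15, P5 = 0x18

P1: E(K, 0x8F) = 0x05; 0x2B ⊕ 0x05 = 0x2E.
P2: E(K, 0x2B) = 0xA1; 0x00 ⊕ 0xA1 = 0xA1.
P3: E(K, 0x00) = 0x76; 0x0E ⊕ 0x76 = 0x78.
P4: E(K, 0x0E) = 0x84; 0x91 ⊕ 0x84 = 0x15.
P5: E(K, 0x91) = 0x07; 0x1F ⊕ 0x07 = 0x18.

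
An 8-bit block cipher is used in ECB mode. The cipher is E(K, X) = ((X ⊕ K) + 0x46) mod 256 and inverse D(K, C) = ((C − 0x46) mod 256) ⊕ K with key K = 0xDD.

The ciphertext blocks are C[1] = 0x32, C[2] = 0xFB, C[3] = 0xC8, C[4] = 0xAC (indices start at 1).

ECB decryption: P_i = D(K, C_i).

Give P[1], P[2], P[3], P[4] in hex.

P[1] = 0x31, P[2] = 0x68, P[3] = 0x5F, P[4] = 0xBB

P[1]: D(K, 0x32) = 0x31.
P[2]: D(K, 0xFB) = 0x68.
P[3]: D(K, 0xC8) = 0x5F.
P[4]: D(K, 0xAC) = 0xBB.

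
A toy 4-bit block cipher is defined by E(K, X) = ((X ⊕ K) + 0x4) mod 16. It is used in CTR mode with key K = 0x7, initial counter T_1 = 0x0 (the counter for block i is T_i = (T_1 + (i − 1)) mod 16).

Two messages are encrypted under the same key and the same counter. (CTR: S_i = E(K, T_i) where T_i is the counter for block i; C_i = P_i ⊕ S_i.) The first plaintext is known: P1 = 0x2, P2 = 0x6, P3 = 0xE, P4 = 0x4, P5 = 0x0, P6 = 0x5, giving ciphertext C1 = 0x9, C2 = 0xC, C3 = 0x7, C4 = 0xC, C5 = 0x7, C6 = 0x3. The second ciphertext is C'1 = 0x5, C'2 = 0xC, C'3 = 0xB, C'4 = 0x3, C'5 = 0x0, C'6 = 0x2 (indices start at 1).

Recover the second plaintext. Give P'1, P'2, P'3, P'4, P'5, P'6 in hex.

P'1 = 0xE, P'2 = 0x6, P'3 = 0x2, P'4 = 0xB, P'5 = 0x7, P'6 = 0x4

In CTR with a reused counter, both messages share the same keystream S_i, so C_i ⊕ C'_i = P_i ⊕ P'_i and thus P'_i = P_i ⊕ C_i ⊕ C'_i.
P'1: 0x2 ⊕ 0x9 ⊕ 0x5 = 0xE.
P'2: 0x6 ⊕ 0xC ⊕ 0xC = 0x6.
P'3: 0xE ⊕ 0x7 ⊕ 0xB = 0x2.
P'4: 0x4 ⊕ 0xC ⊕ 0x3 = 0xB.
P'5: 0x0 ⊕ 0x7 ⊕ 0x0 = 0x7.
P'6: 0x5 ⊕ 0x3 ⊕ 0x2 = 0x4.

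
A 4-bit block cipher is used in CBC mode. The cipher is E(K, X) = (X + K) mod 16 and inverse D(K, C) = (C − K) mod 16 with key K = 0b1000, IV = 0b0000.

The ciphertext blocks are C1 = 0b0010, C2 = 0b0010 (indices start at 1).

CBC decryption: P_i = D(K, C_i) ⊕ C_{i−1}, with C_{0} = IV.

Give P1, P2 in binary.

P1: D(K, 0b0010) = 0b1010; 0b1010 ⊕ 0b0000 = 0b1010.
P2: D(K, 0b0010) = 0b1010; 0b1010 ⊕ 0b0010 = 0b1000.

P1 = 0b1010, P2 = 0b1000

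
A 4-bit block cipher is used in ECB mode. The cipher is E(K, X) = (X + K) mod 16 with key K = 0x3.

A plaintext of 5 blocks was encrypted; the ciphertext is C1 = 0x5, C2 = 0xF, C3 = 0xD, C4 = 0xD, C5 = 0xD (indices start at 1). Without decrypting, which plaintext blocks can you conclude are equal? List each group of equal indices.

P3 = P4 = P5

ECB encrypts each block independently with the same key, so equal ciphertext blocks imply equal plaintext blocks.
C3 = C4 = C5 = 0xD, so P3 = P4 = P5.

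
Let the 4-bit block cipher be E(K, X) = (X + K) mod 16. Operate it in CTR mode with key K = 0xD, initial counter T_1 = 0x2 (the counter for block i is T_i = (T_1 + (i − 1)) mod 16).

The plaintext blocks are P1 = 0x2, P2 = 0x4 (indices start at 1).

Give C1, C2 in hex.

C1 = 0xD, C2 = 0x4

CTR encryption: S_i = E(K, T_i) where T_i is the counter for block i; C_i = P_i ⊕ S_i.
C1: T = 0x2, S = E(K, T) = 0xF; 0x2 ⊕ 0xF = 0xD.
C2: T = 0x3, S = E(K, T) = 0x0; 0x4 ⊕ 0x0 = 0x4.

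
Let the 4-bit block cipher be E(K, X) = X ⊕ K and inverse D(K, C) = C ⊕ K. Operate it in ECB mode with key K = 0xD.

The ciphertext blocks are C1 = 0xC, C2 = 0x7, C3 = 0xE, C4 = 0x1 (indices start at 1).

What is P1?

P1 = 0x1

ECB decryption: P_i = D(K, C_i).
P1: D(K, 0xC) = 0x1.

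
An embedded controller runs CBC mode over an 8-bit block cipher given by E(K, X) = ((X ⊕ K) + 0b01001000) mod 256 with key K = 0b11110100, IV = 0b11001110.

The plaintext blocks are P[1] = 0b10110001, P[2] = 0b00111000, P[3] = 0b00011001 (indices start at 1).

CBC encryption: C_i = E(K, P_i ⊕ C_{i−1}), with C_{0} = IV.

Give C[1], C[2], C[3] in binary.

C[1]: P[1] ⊕ 0b11001110 = 0b01111111; E(K, 0b01111111) = 0b11010011.
C[2]: P[2] ⊕ 0b11010011 = 0b11101011; E(K, 0b11101011) = 0b01100111.
C[3]: P[3] ⊕ 0b01100111 = 0b01111110; E(K, 0b01111110) = 0b11010010.

C[1] = 0b11010011, C[2] = 0b01100111, C[3] = 0b11010010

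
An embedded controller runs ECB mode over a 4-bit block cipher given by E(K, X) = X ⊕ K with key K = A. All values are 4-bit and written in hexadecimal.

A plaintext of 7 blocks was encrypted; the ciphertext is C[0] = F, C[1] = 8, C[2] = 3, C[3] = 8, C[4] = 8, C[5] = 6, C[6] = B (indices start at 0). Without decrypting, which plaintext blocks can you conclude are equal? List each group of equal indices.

P[1] = P[3] = P[4]

ECB encrypts each block independently with the same key, so equal ciphertext blocks imply equal plaintext blocks.
C[1] = C[3] = C[4] = 8, so P[1] = P[3] = P[4].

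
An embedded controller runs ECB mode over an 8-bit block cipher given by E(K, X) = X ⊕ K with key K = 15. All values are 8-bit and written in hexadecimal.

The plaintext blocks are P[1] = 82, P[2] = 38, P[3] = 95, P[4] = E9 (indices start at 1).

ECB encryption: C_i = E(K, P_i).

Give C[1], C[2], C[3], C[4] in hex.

C[1] = 97, C[2] = 2D, C[3] = 80, C[4] = FC

C[1]: E(K, 82) = 97.
C[2]: E(K, 38) = 2D.
C[3]: E(K, 95) = 80.
C[4]: E(K, E9) = FC.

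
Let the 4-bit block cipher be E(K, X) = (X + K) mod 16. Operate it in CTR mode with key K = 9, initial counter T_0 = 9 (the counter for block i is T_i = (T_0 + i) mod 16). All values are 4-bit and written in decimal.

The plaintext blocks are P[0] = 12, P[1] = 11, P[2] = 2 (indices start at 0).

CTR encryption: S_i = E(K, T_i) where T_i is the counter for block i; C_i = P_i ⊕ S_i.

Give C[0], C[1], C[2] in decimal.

C[0] = 14, C[1] = 8, C[2] = 6

C[0]: T = 9, S = E(K, T) = 2; 12 ⊕ 2 = 14.
C[1]: T = 10, S = E(K, T) = 3; 11 ⊕ 3 = 8.
C[2]: T = 11, S = E(K, T) = 4; 2 ⊕ 4 = 6.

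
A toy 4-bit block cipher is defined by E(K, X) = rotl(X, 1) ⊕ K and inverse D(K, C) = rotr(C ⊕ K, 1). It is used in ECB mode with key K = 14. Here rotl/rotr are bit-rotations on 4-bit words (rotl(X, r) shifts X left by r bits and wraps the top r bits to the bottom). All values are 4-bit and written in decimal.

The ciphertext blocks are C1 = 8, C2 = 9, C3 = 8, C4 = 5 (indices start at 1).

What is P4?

P4 = 13

ECB decryption: P_i = D(K, C_i).
P4: D(K, 5) = 13.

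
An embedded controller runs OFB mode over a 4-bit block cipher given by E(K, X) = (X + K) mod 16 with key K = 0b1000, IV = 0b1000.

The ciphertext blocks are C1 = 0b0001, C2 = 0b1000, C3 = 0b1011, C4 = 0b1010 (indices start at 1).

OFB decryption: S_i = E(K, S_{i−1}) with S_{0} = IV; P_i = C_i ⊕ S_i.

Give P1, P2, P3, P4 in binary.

P1: S = E(K, 0b1000) = 0b0000; 0b0001 ⊕ 0b0000 = 0b0001.
P2: S = E(K, 0b0000) = 0b1000; 0b1000 ⊕ 0b1000 = 0b0000.
P3: S = E(K, 0b1000) = 0b0000; 0b1011 ⊕ 0b0000 = 0b1011.
P4: S = E(K, 0b0000) = 0b1000; 0b1010 ⊕ 0b1000 = 0b0010.

P1 = 0b0001, P2 = 0b0000, P3 = 0b1011, P4 = 0b0010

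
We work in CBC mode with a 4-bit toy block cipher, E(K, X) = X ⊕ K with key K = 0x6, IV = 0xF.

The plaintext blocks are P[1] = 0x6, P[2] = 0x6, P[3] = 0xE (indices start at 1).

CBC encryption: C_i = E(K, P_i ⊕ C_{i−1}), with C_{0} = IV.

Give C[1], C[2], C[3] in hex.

C[1]: P[1] ⊕ 0xF = 0x9; E(K, 0x9) = 0xF.
C[2]: P[2] ⊕ 0xF = 0x9; E(K, 0x9) = 0xF.
C[3]: P[3] ⊕ 0xF = 0x1; E(K, 0x1) = 0x7.

C[1] = 0xF, C[2] = 0xF, C[3] = 0x7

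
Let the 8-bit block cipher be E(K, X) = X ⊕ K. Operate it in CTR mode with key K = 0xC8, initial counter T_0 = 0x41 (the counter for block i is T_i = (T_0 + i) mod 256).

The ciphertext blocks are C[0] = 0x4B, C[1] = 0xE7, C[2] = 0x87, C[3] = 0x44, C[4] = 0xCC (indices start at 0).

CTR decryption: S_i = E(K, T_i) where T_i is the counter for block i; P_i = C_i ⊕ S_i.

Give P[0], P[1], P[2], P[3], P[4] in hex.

P[0] = 0xC2, P[1] = 0x6D, P[2] = 0x0C, P[3] = 0xC8, P[4] = 0x41

P[0]: T = 0x41, S = E(K, T) = 0x89; 0x4B ⊕ 0x89 = 0xC2.
P[1]: T = 0x42, S = E(K, T) = 0x8A; 0xE7 ⊕ 0x8A = 0x6D.
P[2]: T = 0x43, S = E(K, T) = 0x8B; 0x87 ⊕ 0x8B = 0x0C.
P[3]: T = 0x44, S = E(K, T) = 0x8C; 0x44 ⊕ 0x8C = 0xC8.
P[4]: T = 0x45, S = E(K, T) = 0x8D; 0xCC ⊕ 0x8D = 0x41.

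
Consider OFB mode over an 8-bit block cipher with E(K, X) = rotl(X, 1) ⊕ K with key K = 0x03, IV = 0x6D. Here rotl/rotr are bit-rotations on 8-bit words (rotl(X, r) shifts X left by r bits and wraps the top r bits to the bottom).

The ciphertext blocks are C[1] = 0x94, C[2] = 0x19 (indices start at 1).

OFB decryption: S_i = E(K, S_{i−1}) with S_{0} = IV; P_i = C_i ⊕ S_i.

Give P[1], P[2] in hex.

P[1]: S = E(K, 0x6D) = 0xD9; 0x94 ⊕ 0xD9 = 0x4D.
P[2]: S = E(K, 0xD9) = 0xB0; 0x19 ⊕ 0xB0 = 0xA9.

P[1] = 0x4D, P[2] = 0xA9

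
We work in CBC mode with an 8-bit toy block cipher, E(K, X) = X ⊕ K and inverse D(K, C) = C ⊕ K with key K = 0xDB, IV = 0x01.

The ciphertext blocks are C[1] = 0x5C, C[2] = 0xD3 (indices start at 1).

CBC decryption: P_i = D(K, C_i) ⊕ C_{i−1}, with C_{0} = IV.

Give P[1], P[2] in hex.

P[1]: D(K, 0x5C) = 0x87; 0x87 ⊕ 0x01 = 0x86.
P[2]: D(K, 0xD3) = 0x08; 0x08 ⊕ 0x5C = 0x54.

P[1] = 0x86, P[2] = 0x54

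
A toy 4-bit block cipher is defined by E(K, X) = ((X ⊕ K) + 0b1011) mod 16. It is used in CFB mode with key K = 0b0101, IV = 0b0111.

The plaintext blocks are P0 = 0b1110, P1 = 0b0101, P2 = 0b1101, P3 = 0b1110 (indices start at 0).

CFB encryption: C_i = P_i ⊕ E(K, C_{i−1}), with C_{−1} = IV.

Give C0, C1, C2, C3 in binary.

C0 = 0b0011, C1 = 0b0100, C2 = 0b0001, C3 = 0b0001

C0: E(K, 0b0111) = 0b1101; 0b1110 ⊕ 0b1101 = 0b0011.
C1: E(K, 0b0011) = 0b0001; 0b0101 ⊕ 0b0001 = 0b0100.
C2: E(K, 0b0100) = 0b1100; 0b1101 ⊕ 0b1100 = 0b0001.
C3: E(K, 0b0001) = 0b1111; 0b1110 ⊕ 0b1111 = 0b0001.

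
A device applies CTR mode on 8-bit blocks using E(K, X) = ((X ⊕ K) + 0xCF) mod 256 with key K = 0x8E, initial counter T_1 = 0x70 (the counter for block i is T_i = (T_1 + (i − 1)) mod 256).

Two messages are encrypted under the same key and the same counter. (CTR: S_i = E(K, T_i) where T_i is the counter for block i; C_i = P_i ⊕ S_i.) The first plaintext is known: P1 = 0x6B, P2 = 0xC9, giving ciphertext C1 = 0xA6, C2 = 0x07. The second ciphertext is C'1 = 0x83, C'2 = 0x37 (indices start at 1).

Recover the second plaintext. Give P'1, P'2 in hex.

P'1 = 0x4E, P'2 = 0xF9

In CTR with a reused counter, both messages share the same keystream S_i, so C_i ⊕ C'_i = P_i ⊕ P'_i and thus P'_i = P_i ⊕ C_i ⊕ C'_i.
P'1: 0x6B ⊕ 0xA6 ⊕ 0x83 = 0x4E.
P'2: 0xC9 ⊕ 0x07 ⊕ 0x37 = 0xF9.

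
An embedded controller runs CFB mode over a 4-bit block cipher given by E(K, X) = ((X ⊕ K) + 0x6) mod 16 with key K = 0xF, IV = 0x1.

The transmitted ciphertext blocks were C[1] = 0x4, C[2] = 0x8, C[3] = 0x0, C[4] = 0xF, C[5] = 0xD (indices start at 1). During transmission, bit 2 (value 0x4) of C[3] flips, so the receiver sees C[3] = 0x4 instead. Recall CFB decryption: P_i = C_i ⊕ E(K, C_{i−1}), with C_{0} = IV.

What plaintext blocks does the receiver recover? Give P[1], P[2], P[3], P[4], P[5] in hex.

Only C[3] changed, to 0x4. In CFB, a change in C_i flips the same bit in P_i and garbles P_{i+1}. Decrypting the received ciphertext:
P[1]: E(K, 0x1) = 0x4; 0x4 ⊕ 0x4 = 0x0.
P[2]: E(K, 0x4) = 0x1; 0x8 ⊕ 0x1 = 0x9.
P[3]: E(K, 0x8) = 0xD; 0x4 ⊕ 0xD = 0x9.
P[4]: E(K, 0x4) = 0x1; 0xF ⊕ 0x1 = 0xE.
P[5]: E(K, 0xF) = 0x6; 0xD ⊕ 0x6 = 0xB.
Blocks that differ from the original plaintext: P[3], P[4].

P[1] = 0x0, P[2] = 0x9, P[3] = 0x9, P[4] = 0xE, P[5] = 0xB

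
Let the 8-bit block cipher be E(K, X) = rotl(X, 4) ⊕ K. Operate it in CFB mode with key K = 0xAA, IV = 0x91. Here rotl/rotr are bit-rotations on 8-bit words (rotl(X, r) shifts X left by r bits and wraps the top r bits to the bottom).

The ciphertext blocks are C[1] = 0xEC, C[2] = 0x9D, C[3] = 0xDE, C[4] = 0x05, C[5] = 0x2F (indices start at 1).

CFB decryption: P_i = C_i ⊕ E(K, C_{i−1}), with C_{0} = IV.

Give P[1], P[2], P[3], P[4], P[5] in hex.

P[1] = 0x5F, P[2] = 0xF9, P[3] = 0xAD, P[4] = 0x42, P[5] = 0xD5

P[1]: E(K, 0x91) = 0xB3; 0xEC ⊕ 0xB3 = 0x5F.
P[2]: E(K, 0xEC) = 0x64; 0x9D ⊕ 0x64 = 0xF9.
P[3]: E(K, 0x9D) = 0x73; 0xDE ⊕ 0x73 = 0xAD.
P[4]: E(K, 0xDE) = 0x47; 0x05 ⊕ 0x47 = 0x42.
P[5]: E(K, 0x05) = 0xFA; 0x2F ⊕ 0xFA = 0xD5.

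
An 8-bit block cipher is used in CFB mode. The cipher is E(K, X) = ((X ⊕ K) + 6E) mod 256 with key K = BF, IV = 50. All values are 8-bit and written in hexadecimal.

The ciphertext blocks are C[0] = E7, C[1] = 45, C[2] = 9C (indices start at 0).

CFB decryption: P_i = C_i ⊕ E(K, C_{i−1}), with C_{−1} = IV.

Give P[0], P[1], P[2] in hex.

P[0]: E(K, 50) = 5D; E7 ⊕ 5D = BA.
P[1]: E(K, E7) = C6; 45 ⊕ C6 = 83.
P[2]: E(K, 45) = 68; 9C ⊕ 68 = F4.

P[0] = BA, P[1] = 83, P[2] = F4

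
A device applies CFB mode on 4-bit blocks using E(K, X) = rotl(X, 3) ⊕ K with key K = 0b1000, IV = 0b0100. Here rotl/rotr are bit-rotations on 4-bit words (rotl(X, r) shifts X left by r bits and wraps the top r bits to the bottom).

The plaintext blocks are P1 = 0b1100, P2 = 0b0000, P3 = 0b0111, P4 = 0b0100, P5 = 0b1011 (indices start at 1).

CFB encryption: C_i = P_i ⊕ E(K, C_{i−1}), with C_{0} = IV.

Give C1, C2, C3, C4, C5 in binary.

C1: E(K, 0b0100) = 0b1010; 0b1100 ⊕ 0b1010 = 0b0110.
C2: E(K, 0b0110) = 0b1011; 0b0000 ⊕ 0b1011 = 0b1011.
C3: E(K, 0b1011) = 0b0101; 0b0111 ⊕ 0b0101 = 0b0010.
C4: E(K, 0b0010) = 0b1001; 0b0100 ⊕ 0b1001 = 0b1101.
C5: E(K, 0b1101) = 0b0110; 0b1011 ⊕ 0b0110 = 0b1101.

C1 = 0b0110, C2 = 0b1011, C3 = 0b0010, C4 = 0b1101, C5 = 0b1101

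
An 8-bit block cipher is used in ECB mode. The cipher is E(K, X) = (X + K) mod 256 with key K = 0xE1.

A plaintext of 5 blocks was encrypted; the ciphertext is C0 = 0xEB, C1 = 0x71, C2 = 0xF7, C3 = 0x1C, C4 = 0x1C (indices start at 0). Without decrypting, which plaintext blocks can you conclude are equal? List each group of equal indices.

P3 = P4

ECB encrypts each block independently with the same key, so equal ciphertext blocks imply equal plaintext blocks.
C3 = C4 = 0x1C, so P3 = P4.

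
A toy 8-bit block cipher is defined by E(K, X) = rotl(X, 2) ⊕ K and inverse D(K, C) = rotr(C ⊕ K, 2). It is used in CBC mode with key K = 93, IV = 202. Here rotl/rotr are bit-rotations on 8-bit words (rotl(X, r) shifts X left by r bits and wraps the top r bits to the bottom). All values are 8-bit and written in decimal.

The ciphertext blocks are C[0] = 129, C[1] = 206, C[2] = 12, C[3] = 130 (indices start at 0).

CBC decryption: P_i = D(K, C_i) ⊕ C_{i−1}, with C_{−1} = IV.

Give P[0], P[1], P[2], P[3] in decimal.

P[0] = 253, P[1] = 101, P[2] = 154, P[3] = 251

P[0]: D(K, 129) = 55; 55 ⊕ 202 = 253.
P[1]: D(K, 206) = 228; 228 ⊕ 129 = 101.
P[2]: D(K, 12) = 84; 84 ⊕ 206 = 154.
P[3]: D(K, 130) = 247; 247 ⊕ 12 = 251.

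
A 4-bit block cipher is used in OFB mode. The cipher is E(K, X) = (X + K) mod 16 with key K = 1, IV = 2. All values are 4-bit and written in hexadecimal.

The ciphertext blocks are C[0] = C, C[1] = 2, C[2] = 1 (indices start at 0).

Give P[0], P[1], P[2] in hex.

OFB decryption: S_i = E(K, S_{i−1}) with S_{−1} = IV; P_i = C_i ⊕ S_i.
P[0]: S = E(K, 2) = 3; C ⊕ 3 = F.
P[1]: S = E(K, 3) = 4; 2 ⊕ 4 = 6.
P[2]: S = E(K, 4) = 5; 1 ⊕ 5 = 4.

P[0] = F, P[1] = 6, P[2] = 4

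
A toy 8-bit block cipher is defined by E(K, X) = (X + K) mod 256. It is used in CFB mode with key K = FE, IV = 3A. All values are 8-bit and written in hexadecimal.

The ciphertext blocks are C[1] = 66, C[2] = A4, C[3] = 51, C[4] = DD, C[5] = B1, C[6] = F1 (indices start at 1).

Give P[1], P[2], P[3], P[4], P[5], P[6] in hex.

P[1] = 5E, P[2] = C0, P[3] = F3, P[4] = 92, P[5] = 6A, P[6] = 5E

CFB decryption: P_i = C_i ⊕ E(K, C_{i−1}), with C_{0} = IV.
P[1]: E(K, 3A) = 38; 66 ⊕ 38 = 5E.
P[2]: E(K, 66) = 64; A4 ⊕ 64 = C0.
P[3]: E(K, A4) = A2; 51 ⊕ A2 = F3.
P[4]: E(K, 51) = 4F; DD ⊕ 4F = 92.
P[5]: E(K, DD) = DB; B1 ⊕ DB = 6A.
P[6]: E(K, B1) = AF; F1 ⊕ AF = 5E.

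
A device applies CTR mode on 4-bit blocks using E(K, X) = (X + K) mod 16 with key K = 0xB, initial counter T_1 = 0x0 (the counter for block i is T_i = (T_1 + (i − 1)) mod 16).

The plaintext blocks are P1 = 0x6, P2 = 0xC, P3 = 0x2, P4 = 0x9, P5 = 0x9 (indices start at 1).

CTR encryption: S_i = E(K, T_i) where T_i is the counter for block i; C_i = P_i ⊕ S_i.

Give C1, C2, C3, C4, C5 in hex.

C1 = 0xD, C2 = 0x0, C3 = 0xF, C4 = 0x7, C5 = 0x6

C1: T = 0x0, S = E(K, T) = 0xB; 0x6 ⊕ 0xB = 0xD.
C2: T = 0x1, S = E(K, T) = 0xC; 0xC ⊕ 0xC = 0x0.
C3: T = 0x2, S = E(K, T) = 0xD; 0x2 ⊕ 0xD = 0xF.
C4: T = 0x3, S = E(K, T) = 0xE; 0x9 ⊕ 0xE = 0x7.
C5: T = 0x4, S = E(K, T) = 0xF; 0x9 ⊕ 0xF = 0x6.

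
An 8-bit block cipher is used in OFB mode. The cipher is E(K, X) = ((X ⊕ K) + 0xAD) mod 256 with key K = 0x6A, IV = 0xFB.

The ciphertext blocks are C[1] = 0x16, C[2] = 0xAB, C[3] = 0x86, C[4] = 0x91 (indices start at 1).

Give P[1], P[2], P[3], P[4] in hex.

OFB decryption: S_i = E(K, S_{i−1}) with S_{0} = IV; P_i = C_i ⊕ S_i.
P[1]: S = E(K, 0xFB) = 0x3E; 0x16 ⊕ 0x3E = 0x28.
P[2]: S = E(K, 0x3E) = 0x01; 0xAB ⊕ 0x01 = 0xAA.
P[3]: S = E(K, 0x01) = 0x18; 0x86 ⊕ 0x18 = 0x9E.
P[4]: S = E(K, 0x18) = 0x1F; 0x91 ⊕ 0x1F = 0x8E.

P[1] = 0x28, P[2] = 0xAA, P[3] = 0x9E, P[4] = 0x8E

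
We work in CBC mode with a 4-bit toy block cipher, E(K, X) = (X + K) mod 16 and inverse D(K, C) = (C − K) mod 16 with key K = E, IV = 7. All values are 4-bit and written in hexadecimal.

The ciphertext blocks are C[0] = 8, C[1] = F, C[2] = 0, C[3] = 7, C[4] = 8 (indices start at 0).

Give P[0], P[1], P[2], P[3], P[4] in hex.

P[0] = D, P[1] = 9, P[2] = D, P[3] = 9, P[4] = D

CBC decryption: P_i = D(K, C_i) ⊕ C_{i−1}, with C_{−1} = IV.
P[0]: D(K, 8) = A; A ⊕ 7 = D.
P[1]: D(K, F) = 1; 1 ⊕ 8 = 9.
P[2]: D(K, 0) = 2; 2 ⊕ F = D.
P[3]: D(K, 7) = 9; 9 ⊕ 0 = 9.
P[4]: D(K, 8) = A; A ⊕ 7 = D.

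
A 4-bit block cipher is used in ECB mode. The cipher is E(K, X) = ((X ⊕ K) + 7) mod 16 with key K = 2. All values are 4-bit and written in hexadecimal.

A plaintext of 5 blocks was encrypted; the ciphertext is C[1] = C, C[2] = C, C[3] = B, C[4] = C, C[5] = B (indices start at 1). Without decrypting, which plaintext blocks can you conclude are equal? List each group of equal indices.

ECB encrypts each block independently with the same key, so equal ciphertext blocks imply equal plaintext blocks.
C[1] = C[2] = C[4] = C, so P[1] = P[2] = P[4].
C[3] = C[5] = B, so P[3] = P[5].

P[1] = P[2] = P[4]; P[3] = P[5]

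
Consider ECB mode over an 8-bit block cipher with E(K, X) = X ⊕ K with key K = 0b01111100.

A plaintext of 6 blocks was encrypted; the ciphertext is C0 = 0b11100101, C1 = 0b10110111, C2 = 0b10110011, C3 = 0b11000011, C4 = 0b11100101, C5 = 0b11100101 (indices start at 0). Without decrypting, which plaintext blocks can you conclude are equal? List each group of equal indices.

ECB encrypts each block independently with the same key, so equal ciphertext blocks imply equal plaintext blocks.
C0 = C4 = C5 = 0b11100101, so P0 = P4 = P5.

P0 = P4 = P5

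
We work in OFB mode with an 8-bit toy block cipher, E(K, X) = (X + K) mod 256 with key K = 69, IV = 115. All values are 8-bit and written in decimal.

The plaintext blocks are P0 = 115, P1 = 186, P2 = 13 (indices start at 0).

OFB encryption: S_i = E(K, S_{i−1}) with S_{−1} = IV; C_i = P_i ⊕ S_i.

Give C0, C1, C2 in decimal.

C0 = 203, C1 = 71, C2 = 79

C0: S = E(K, 115) = 184; 115 ⊕ 184 = 203.
C1: S = E(K, 184) = 253; 186 ⊕ 253 = 71.
C2: S = E(K, 253) = 66; 13 ⊕ 66 = 79.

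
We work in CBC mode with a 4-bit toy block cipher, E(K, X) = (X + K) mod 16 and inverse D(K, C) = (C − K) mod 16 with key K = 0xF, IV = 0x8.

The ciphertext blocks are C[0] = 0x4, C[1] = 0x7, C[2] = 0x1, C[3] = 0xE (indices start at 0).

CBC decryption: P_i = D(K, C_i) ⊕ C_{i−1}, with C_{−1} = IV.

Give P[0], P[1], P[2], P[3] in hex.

P[0] = 0xD, P[1] = 0xC, P[2] = 0x5, P[3] = 0xE

P[0]: D(K, 0x4) = 0x5; 0x5 ⊕ 0x8 = 0xD.
P[1]: D(K, 0x7) = 0x8; 0x8 ⊕ 0x4 = 0xC.
P[2]: D(K, 0x1) = 0x2; 0x2 ⊕ 0x7 = 0x5.
P[3]: D(K, 0xE) = 0xF; 0xF ⊕ 0x1 = 0xE.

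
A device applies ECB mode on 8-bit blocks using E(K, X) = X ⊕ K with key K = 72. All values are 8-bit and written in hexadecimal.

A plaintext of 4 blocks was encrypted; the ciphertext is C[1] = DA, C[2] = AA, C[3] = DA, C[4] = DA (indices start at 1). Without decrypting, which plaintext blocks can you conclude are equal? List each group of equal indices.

P[1] = P[3] = P[4]

ECB encrypts each block independently with the same key, so equal ciphertext blocks imply equal plaintext blocks.
C[1] = C[3] = C[4] = DA, so P[1] = P[3] = P[4].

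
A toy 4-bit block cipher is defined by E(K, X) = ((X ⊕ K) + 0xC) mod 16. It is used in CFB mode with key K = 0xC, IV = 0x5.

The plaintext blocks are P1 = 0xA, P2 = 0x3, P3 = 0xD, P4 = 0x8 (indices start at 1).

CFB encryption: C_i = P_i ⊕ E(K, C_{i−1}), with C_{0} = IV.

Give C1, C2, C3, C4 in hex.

C1 = 0xF, C2 = 0xC, C3 = 0x1, C4 = 0x1

C1: E(K, 0x5) = 0x5; 0xA ⊕ 0x5 = 0xF.
C2: E(K, 0xF) = 0xF; 0x3 ⊕ 0xF = 0xC.
C3: E(K, 0xC) = 0xC; 0xD ⊕ 0xC = 0x1.
C4: E(K, 0x1) = 0x9; 0x8 ⊕ 0x9 = 0x1.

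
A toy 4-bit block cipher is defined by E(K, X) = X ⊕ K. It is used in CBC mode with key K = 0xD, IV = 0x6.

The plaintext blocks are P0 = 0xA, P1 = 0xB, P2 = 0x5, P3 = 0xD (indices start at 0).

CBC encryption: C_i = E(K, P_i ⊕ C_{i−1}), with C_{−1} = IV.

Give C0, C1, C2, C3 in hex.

C0: P0 ⊕ 0x6 = 0xC; E(K, 0xC) = 0x1.
C1: P1 ⊕ 0x1 = 0xA; E(K, 0xA) = 0x7.
C2: P2 ⊕ 0x7 = 0x2; E(K, 0x2) = 0xF.
C3: P3 ⊕ 0xF = 0x2; E(K, 0x2) = 0xF.

C0 = 0x1, C1 = 0x7, C2 = 0xF, C3 = 0xF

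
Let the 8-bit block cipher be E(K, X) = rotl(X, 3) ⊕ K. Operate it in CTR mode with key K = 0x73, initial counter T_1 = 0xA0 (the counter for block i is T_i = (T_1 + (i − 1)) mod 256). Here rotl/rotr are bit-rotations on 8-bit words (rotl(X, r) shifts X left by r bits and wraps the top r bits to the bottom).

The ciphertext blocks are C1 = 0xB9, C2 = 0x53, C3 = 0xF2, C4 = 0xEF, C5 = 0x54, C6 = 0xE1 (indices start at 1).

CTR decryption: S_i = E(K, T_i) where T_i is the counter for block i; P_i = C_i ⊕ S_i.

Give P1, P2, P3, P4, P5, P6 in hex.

P1 = 0xCF, P2 = 0x2D, P3 = 0x94, P4 = 0x81, P5 = 0x02, P6 = 0xBF

P1: T = 0xA0, S = E(K, T) = 0x76; 0xB9 ⊕ 0x76 = 0xCF.
P2: T = 0xA1, S = E(K, T) = 0x7E; 0x53 ⊕ 0x7E = 0x2D.
P3: T = 0xA2, S = E(K, T) = 0x66; 0xF2 ⊕ 0x66 = 0x94.
P4: T = 0xA3, S = E(K, T) = 0x6E; 0xEF ⊕ 0x6E = 0x81.
P5: T = 0xA4, S = E(K, T) = 0x56; 0x54 ⊕ 0x56 = 0x02.
P6: T = 0xA5, S = E(K, T) = 0x5E; 0xE1 ⊕ 0x5E = 0xBF.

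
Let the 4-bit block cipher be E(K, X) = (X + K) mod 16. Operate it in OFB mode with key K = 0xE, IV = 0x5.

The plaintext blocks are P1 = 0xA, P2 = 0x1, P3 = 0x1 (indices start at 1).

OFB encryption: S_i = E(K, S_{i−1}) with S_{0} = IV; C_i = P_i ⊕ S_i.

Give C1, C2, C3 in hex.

C1 = 0x9, C2 = 0x0, C3 = 0xE

C1: S = E(K, 0x5) = 0x3; 0xA ⊕ 0x3 = 0x9.
C2: S = E(K, 0x3) = 0x1; 0x1 ⊕ 0x1 = 0x0.
C3: S = E(K, 0x1) = 0xF; 0x1 ⊕ 0xF = 0xE.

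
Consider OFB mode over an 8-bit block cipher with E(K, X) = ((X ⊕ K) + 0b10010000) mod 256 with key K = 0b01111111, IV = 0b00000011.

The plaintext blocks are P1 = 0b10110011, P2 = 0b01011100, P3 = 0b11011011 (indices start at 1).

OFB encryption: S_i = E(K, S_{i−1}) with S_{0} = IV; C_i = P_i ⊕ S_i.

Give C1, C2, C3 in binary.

C1 = 0b10111111, C2 = 0b01011111, C3 = 0b11010111

C1: S = E(K, 0b00000011) = 0b00001100; 0b10110011 ⊕ 0b00001100 = 0b10111111.
C2: S = E(K, 0b00001100) = 0b00000011; 0b01011100 ⊕ 0b00000011 = 0b01011111.
C3: S = E(K, 0b00000011) = 0b00001100; 0b11011011 ⊕ 0b00001100 = 0b11010111.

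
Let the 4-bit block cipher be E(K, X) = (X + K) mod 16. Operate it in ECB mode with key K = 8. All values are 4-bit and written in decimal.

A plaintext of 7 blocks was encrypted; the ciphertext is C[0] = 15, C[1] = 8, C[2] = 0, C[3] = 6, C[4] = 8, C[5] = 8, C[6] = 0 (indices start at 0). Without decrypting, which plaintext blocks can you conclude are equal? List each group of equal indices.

ECB encrypts each block independently with the same key, so equal ciphertext blocks imply equal plaintext blocks.
C[1] = C[4] = C[5] = 8, so P[1] = P[4] = P[5].
C[2] = C[6] = 0, so P[2] = P[6].

P[1] = P[4] = P[5]; P[2] = P[6]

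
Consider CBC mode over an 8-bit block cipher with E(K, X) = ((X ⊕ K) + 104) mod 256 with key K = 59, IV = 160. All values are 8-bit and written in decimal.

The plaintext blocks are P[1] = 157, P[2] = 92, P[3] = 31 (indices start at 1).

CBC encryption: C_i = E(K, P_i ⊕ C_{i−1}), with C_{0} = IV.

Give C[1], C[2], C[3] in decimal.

C[1]: P[1] ⊕ 160 = 61; E(K, 61) = 110.
C[2]: P[2] ⊕ 110 = 50; E(K, 50) = 113.
C[3]: P[3] ⊕ 113 = 110; E(K, 110) = 189.

C[1] = 110, C[2] = 113, C[3] = 189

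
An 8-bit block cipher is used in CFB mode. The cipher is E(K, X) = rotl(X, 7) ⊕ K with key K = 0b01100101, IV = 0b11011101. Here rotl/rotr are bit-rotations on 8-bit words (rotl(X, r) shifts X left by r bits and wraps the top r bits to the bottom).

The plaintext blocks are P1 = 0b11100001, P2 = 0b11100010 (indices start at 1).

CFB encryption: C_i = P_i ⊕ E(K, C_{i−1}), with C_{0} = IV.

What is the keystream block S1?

0b10001011

C1: E(K, 0b11011101) = 0b10001011; 0b11100001 ⊕ 0b10001011 = 0b01101010.
So S1 = 0b10001011.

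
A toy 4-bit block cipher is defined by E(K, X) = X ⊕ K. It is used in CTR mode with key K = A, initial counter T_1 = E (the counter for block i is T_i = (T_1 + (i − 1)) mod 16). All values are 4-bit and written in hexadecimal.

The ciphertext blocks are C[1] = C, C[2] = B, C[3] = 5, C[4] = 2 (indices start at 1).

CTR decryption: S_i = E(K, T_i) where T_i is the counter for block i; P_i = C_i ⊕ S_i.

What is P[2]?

P[2] = E

P[2]: T = F, S = E(K, T) = 5; B ⊕ 5 = E.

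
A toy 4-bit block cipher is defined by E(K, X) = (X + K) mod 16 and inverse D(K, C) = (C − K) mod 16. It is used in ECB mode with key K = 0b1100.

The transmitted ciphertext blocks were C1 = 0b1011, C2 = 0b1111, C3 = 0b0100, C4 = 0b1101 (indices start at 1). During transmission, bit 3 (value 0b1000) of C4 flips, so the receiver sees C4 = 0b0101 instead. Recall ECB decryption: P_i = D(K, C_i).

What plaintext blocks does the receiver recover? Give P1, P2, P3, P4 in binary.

P1 = 0b1111, P2 = 0b0011, P3 = 0b1000, P4 = 0b1001

Only C4 changed, to 0b0101. In ECB, a change in C_i affects only P_i. Decrypting the received ciphertext:
P1: D(K, 0b1011) = 0b1111.
P2: D(K, 0b1111) = 0b0011.
P3: D(K, 0b0100) = 0b1000.
P4: D(K, 0b0101) = 0b1001.
Blocks that differ from the original plaintext: P4.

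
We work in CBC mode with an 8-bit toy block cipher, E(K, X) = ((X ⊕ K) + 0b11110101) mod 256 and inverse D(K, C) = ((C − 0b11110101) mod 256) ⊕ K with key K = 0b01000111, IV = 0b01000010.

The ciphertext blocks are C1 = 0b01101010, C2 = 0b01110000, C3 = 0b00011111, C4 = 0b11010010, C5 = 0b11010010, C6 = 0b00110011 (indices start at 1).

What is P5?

CBC decryption: P_i = D(K, C_i) ⊕ C_{i−1}, with C_{0} = IV.
P5: D(K, 0b11010010) = 0b10011010; 0b10011010 ⊕ 0b11010010 = 0b01001000.

P5 = 0b01001000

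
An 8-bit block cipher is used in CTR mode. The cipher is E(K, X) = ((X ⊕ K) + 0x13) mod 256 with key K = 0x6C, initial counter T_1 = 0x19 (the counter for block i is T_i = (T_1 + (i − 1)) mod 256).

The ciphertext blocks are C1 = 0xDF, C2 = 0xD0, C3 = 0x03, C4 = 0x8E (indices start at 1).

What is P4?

CTR decryption: S_i = E(K, T_i) where T_i is the counter for block i; P_i = C_i ⊕ S_i.
P4: T = 0x1C, S = E(K, T) = 0x83; 0x8E ⊕ 0x83 = 0x0D.

P4 = 0x0D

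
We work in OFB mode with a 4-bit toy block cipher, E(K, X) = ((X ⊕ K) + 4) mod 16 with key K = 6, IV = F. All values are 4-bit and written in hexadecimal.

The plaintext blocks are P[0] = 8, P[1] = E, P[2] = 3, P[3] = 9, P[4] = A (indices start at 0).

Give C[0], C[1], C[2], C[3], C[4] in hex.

C[0] = 5, C[1] = 1, C[2] = E, C[3] = 6, C[4] = 7

OFB encryption: S_i = E(K, S_{i−1}) with S_{−1} = IV; C_i = P_i ⊕ S_i.
C[0]: S = E(K, F) = D; 8 ⊕ D = 5.
C[1]: S = E(K, D) = F; E ⊕ F = 1.
C[2]: S = E(K, F) = D; 3 ⊕ D = E.
C[3]: S = E(K, D) = F; 9 ⊕ F = 6.
C[4]: S = E(K, F) = D; A ⊕ D = 7.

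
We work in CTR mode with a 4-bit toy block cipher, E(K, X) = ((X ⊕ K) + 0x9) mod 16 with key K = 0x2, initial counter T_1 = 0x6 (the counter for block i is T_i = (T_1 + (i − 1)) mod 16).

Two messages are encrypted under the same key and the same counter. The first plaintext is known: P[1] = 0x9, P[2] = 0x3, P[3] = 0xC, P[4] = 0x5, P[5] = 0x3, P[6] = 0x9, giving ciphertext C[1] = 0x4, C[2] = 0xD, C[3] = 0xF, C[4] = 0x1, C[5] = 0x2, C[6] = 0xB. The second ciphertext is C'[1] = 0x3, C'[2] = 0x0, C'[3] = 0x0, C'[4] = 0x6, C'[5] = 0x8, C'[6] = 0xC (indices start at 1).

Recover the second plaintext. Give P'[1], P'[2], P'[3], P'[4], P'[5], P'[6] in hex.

In CTR with a reused counter, both messages share the same keystream S_i, so C_i ⊕ C'_i = P_i ⊕ P'_i and thus P'_i = P_i ⊕ C_i ⊕ C'_i.
P'[1]: 0x9 ⊕ 0x4 ⊕ 0x3 = 0xE.
P'[2]: 0x3 ⊕ 0xD ⊕ 0x0 = 0xE.
P'[3]: 0xC ⊕ 0xF ⊕ 0x0 = 0x3.
P'[4]: 0x5 ⊕ 0x1 ⊕ 0x6 = 0x2.
P'[5]: 0x3 ⊕ 0x2 ⊕ 0x8 = 0x9.
P'[6]: 0x9 ⊕ 0xB ⊕ 0xC = 0xE.

P'[1] = 0xE, P'[2] = 0xE, P'[3] = 0x3, P'[4] = 0x2, P'[5] = 0x9, P'[6] = 0xE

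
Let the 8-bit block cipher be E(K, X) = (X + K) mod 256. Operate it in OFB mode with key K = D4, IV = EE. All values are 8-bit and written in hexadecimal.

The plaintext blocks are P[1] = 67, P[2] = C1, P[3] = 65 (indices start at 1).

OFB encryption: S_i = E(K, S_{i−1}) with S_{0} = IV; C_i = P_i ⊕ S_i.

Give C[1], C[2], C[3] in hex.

C[1]: S = E(K, EE) = C2; 67 ⊕ C2 = A5.
C[2]: S = E(K, C2) = 96; C1 ⊕ 96 = 57.
C[3]: S = E(K, 96) = 6A; 65 ⊕ 6A = 0F.

C[1] = A5, C[2] = 57, C[3] = 0F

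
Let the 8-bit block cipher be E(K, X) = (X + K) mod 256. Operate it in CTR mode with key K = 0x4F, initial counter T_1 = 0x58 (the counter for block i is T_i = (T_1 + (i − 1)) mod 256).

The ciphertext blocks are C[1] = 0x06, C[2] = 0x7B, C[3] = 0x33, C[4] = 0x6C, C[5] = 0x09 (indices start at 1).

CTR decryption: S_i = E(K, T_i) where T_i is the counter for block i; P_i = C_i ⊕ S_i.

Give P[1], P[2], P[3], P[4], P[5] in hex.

P[1]: T = 0x58, S = E(K, T) = 0xA7; 0x06 ⊕ 0xA7 = 0xA1.
P[2]: T = 0x59, S = E(K, T) = 0xA8; 0x7B ⊕ 0xA8 = 0xD3.
P[3]: T = 0x5A, S = E(K, T) = 0xA9; 0x33 ⊕ 0xA9 = 0x9A.
P[4]: T = 0x5B, S = E(K, T) = 0xAA; 0x6C ⊕ 0xAA = 0xC6.
P[5]: T = 0x5C, S = E(K, T) = 0xAB; 0x09 ⊕ 0xAB = 0xA2.

P[1] = 0xA1, P[2] = 0xD3, P[3] = 0x9A, P[4] = 0xC6, P[5] = 0xA2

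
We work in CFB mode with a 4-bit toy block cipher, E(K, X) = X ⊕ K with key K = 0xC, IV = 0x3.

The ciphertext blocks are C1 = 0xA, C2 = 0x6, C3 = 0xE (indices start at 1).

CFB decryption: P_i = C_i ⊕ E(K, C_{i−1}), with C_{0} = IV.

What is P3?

P3: E(K, 0x6) = 0xA; 0xE ⊕ 0xA = 0x4.

P3 = 0x4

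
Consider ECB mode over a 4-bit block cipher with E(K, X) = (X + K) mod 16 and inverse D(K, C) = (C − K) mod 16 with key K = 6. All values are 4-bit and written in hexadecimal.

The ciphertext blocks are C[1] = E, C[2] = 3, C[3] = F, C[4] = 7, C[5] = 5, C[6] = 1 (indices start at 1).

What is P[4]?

ECB decryption: P_i = D(K, C_i).
P[4]: D(K, 7) = 1.

P[4] = 1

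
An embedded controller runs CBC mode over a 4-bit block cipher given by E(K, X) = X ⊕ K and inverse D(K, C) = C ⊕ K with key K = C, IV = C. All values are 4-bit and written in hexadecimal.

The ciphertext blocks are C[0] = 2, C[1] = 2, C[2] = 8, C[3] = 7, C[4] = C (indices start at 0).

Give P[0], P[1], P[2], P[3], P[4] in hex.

CBC decryption: P_i = D(K, C_i) ⊕ C_{i−1}, with C_{−1} = IV.
P[0]: D(K, 2) = E; E ⊕ C = 2.
P[1]: D(K, 2) = E; E ⊕ 2 = C.
P[2]: D(K, 8) = 4; 4 ⊕ 2 = 6.
P[3]: D(K, 7) = B; B ⊕ 8 = 3.
P[4]: D(K, C) = 0; 0 ⊕ 7 = 7.

P[0] = 2, P[1] = C, P[2] = 6, P[3] = 3, P[4] = 7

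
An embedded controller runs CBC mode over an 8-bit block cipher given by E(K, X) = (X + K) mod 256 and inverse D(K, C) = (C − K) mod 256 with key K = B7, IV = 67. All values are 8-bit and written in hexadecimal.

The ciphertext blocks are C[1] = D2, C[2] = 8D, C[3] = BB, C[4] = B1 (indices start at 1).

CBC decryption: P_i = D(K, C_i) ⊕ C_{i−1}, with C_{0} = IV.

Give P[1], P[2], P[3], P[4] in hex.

P[1] = 7C, P[2] = 04, P[3] = 89, P[4] = 41

P[1]: D(K, D2) = 1B; 1B ⊕ 67 = 7C.
P[2]: D(K, 8D) = D6; D6 ⊕ D2 = 04.
P[3]: D(K, BB) = 04; 04 ⊕ 8D = 89.
P[4]: D(K, B1) = FA; FA ⊕ BB = 41.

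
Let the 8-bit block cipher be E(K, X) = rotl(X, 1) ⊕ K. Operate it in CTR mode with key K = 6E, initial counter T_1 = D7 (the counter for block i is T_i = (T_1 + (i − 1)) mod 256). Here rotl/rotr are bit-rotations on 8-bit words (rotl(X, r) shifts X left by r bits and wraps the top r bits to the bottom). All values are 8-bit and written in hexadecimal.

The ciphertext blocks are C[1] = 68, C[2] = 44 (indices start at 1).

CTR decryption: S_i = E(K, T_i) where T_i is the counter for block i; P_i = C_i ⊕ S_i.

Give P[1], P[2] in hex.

P[1] = A9, P[2] = 9B

P[1]: T = D7, S = E(K, T) = C1; 68 ⊕ C1 = A9.
P[2]: T = D8, S = E(K, T) = DF; 44 ⊕ DF = 9B.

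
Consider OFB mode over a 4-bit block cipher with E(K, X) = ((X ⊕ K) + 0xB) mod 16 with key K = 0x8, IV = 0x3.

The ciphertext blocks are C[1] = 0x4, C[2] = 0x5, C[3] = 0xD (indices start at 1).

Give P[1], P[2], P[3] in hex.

OFB decryption: S_i = E(K, S_{i−1}) with S_{0} = IV; P_i = C_i ⊕ S_i.
P[1]: S = E(K, 0x3) = 0x6; 0x4 ⊕ 0x6 = 0x2.
P[2]: S = E(K, 0x6) = 0x9; 0x5 ⊕ 0x9 = 0xC.
P[3]: S = E(K, 0x9) = 0xC; 0xD ⊕ 0xC = 0x1.

P[1] = 0x2, P[2] = 0xC, P[3] = 0x1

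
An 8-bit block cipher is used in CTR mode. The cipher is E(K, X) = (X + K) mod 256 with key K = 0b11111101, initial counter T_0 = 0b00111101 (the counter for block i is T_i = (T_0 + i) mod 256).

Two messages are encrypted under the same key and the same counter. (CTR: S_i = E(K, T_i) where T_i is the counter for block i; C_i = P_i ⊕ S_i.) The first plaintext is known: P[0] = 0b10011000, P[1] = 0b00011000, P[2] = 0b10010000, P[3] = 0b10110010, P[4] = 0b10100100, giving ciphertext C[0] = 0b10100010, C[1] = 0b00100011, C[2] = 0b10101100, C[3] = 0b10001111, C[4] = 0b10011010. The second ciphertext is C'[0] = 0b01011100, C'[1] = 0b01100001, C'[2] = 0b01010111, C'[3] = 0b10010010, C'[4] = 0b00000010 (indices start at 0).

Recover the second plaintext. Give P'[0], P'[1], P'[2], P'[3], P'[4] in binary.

In CTR with a reused counter, both messages share the same keystream S_i, so C_i ⊕ C'_i = P_i ⊕ P'_i and thus P'_i = P_i ⊕ C_i ⊕ C'_i.
P'[0]: 0b10011000 ⊕ 0b10100010 ⊕ 0b01011100 = 0b01100110.
P'[1]: 0b00011000 ⊕ 0b00100011 ⊕ 0b01100001 = 0b01011010.
P'[2]: 0b10010000 ⊕ 0b10101100 ⊕ 0b01010111 = 0b01101011.
P'[3]: 0b10110010 ⊕ 0b10001111 ⊕ 0b10010010 = 0b10101111.
P'[4]: 0b10100100 ⊕ 0b10011010 ⊕ 0b00000010 = 0b00111100.

P'[0] = 0b01100110, P'[1] = 0b01011010, P'[2] = 0b01101011, P'[3] = 0b10101111, P'[4] = 0b00111100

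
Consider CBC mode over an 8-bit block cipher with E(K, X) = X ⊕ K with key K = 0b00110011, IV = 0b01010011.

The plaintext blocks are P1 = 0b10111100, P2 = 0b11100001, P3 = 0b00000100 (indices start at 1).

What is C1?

C1 = 0b11011100

CBC encryption: C_i = E(K, P_i ⊕ C_{i−1}), with C_{0} = IV.
C1: P1 ⊕ 0b01010011 = 0b11101111; E(K, 0b11101111) = 0b11011100.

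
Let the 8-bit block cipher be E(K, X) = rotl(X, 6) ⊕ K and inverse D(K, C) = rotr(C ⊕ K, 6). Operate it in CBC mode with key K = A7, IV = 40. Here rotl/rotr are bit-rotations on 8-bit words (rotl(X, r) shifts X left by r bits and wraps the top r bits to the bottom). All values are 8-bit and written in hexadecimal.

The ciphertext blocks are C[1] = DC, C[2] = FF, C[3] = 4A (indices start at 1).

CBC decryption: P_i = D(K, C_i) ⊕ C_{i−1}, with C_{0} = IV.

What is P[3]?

P[3]: D(K, 4A) = B7; B7 ⊕ FF = 48.

P[3] = 48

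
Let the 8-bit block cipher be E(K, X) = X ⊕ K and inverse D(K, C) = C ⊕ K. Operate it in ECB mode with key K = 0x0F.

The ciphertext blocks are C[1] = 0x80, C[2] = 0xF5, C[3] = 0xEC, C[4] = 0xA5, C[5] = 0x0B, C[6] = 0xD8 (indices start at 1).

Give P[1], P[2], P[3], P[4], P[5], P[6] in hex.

ECB decryption: P_i = D(K, C_i).
P[1]: D(K, 0x80) = 0x8F.
P[2]: D(K, 0xF5) = 0xFA.
P[3]: D(K, 0xEC) = 0xE3.
P[4]: D(K, 0xA5) = 0xAA.
P[5]: D(K, 0x0B) = 0x04.
P[6]: D(K, 0xD8) = 0xD7.

P[1] = 0x8F, P[2] = 0xFA, P[3] = 0xE3, P[4] = 0xAA, P[5] = 0x04, P[6] = 0xD7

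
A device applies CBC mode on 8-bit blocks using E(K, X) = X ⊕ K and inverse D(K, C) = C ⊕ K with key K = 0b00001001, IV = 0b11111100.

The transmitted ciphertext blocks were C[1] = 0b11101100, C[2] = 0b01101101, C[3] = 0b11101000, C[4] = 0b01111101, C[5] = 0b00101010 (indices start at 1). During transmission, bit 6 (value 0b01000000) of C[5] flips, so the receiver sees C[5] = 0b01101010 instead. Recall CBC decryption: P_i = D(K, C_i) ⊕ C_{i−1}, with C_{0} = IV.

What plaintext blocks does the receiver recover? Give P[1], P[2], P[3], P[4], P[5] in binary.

Only C[5] changed, to 0b01101010. In CBC, a change in C_i garbles P_i and flips the same bit in P_{i+1}. Decrypting the received ciphertext:
P[1]: D(K, 0b11101100) = 0b11100101; 0b11100101 ⊕ 0b11111100 = 0b00011001.
P[2]: D(K, 0b01101101) = 0b01100100; 0b01100100 ⊕ 0b11101100 = 0b10001000.
P[3]: D(K, 0b11101000) = 0b11100001; 0b11100001 ⊕ 0b01101101 = 0b10001100.
P[4]: D(K, 0b01111101) = 0b01110100; 0b01110100 ⊕ 0b11101000 = 0b10011100.
P[5]: D(K, 0b01101010) = 0b01100011; 0b01100011 ⊕ 0b01111101 = 0b00011110.
Blocks that differ from the original plaintext: P[5].

P[1] = 0b00011001, P[2] = 0b10001000, P[3] = 0b10001100, P[4] = 0b10011100, P[5] = 0b00011110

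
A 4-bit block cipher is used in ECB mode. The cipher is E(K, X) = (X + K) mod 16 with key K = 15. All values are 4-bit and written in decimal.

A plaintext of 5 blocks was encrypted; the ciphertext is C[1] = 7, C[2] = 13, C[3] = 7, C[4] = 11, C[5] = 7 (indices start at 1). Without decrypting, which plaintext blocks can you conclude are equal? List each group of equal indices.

P[1] = P[3] = P[5]

ECB encrypts each block independently with the same key, so equal ciphertext blocks imply equal plaintext blocks.
C[1] = C[3] = C[5] = 7, so P[1] = P[3] = P[5].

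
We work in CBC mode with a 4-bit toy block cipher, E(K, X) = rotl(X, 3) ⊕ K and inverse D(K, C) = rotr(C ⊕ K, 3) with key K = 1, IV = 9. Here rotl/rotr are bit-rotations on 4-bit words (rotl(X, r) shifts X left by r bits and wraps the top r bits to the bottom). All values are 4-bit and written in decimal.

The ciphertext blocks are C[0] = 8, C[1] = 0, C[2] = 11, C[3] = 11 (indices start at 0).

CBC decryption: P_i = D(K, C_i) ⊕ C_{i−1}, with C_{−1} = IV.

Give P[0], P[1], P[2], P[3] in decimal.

P[0]: D(K, 8) = 3; 3 ⊕ 9 = 10.
P[1]: D(K, 0) = 2; 2 ⊕ 8 = 10.
P[2]: D(K, 11) = 5; 5 ⊕ 0 = 5.
P[3]: D(K, 11) = 5; 5 ⊕ 11 = 14.

P[0] = 10, P[1] = 10, P[2] = 5, P[3] = 14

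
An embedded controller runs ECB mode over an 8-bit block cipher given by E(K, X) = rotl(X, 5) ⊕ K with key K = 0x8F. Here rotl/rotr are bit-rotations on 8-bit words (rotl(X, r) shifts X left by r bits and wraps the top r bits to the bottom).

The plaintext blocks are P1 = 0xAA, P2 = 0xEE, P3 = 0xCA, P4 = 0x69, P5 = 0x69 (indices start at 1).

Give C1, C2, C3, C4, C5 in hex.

ECB encryption: C_i = E(K, P_i).
C1: E(K, 0xAA) = 0xDA.
C2: E(K, 0xEE) = 0x52.
C3: E(K, 0xCA) = 0xD6.
C4: E(K, 0x69) = 0xA2.
C5: E(K, 0x69) = 0xA2.

C1 = 0xDA, C2 = 0x52, C3 = 0xD6, C4 = 0xA2, C5 = 0xA2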